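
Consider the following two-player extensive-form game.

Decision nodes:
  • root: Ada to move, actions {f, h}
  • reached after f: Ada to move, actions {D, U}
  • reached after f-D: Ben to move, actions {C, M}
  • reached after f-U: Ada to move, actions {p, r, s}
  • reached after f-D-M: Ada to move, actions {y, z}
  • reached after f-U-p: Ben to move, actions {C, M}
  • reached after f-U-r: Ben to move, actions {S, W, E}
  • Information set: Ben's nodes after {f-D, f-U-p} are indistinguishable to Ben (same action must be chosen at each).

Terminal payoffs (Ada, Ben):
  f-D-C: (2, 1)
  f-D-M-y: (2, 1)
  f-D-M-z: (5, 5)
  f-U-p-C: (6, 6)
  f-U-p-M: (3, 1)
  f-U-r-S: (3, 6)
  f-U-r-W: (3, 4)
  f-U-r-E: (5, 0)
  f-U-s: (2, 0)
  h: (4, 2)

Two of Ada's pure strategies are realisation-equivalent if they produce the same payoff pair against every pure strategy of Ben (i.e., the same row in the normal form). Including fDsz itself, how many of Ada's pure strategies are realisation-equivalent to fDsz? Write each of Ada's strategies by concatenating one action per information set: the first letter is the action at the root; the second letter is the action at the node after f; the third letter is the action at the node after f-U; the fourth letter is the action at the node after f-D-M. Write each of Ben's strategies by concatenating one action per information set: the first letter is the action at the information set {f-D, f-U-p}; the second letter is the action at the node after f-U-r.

3

Row for fDsz (columns CS, CW, CE, MS, MW, ME): (2,1) (2,1) (2,1) (5,5) (5,5) (5,5).
Under fDsz, Ada's choice at the node after f-U can never be reached regardless of what Ben does, so varying those choices leaves every outcome unchanged.
Holding the reachable choices fixed and varying the unreachable one freely already gives 3 equivalent strategies.
No other strategy reproduces this row, so those 3 are the full class: fDpz, fDrz, fDsz.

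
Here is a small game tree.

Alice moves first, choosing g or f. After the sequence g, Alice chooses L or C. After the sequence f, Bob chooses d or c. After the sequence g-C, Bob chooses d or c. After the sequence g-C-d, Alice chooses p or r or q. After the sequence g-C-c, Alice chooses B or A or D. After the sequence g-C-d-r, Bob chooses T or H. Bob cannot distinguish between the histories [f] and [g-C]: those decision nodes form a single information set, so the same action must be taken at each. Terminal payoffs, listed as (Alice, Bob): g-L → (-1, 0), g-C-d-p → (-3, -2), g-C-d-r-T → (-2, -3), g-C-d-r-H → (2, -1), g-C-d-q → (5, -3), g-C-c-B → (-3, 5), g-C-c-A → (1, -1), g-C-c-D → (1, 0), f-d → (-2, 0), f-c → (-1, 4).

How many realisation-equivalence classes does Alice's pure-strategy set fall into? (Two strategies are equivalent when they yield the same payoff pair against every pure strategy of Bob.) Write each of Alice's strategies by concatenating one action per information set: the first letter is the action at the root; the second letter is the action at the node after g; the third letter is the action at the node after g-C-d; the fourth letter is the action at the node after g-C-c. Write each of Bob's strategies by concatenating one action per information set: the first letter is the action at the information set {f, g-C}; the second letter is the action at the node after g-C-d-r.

11

Alice has 36 pure strategies: gLpB, gLpA, gLpD, gLrB, gLrA, gLrD, gLqB, gLqA, gLqD, gCpB, gCpA, gCpD, gCrB, gCrA, gCrD, gCqB, gCqA, gCqD, fLpB, fLpA, fLpD, fLrB, fLrA, fLrD, fLqB, fLqA, fLqD, fCpB, fCpA, fCpD, fCrB, fCrA, fCrD, fCqB, fCqA, fCqD. Columns: dT, dH, cT, cH.
{gLpB, gLpA, gLpD, gLrB, gLrA, gLrD, gLqB, gLqA, gLqD} → row (-1,0) (-1,0) (-1,0) (-1,0)
{gCpB} → row (-3,-2) (-3,-2) (-3,5) (-3,5)
{gCpA} → row (-3,-2) (-3,-2) (1,-1) (1,-1)
{gCpD} → row (-3,-2) (-3,-2) (1,0) (1,0)
{gCrB} → row (-2,-3) (2,-1) (-3,5) (-3,5)
{gCrA} → row (-2,-3) (2,-1) (1,-1) (1,-1)
{gCrD} → row (-2,-3) (2,-1) (1,0) (1,0)
{gCqB} → row (5,-3) (5,-3) (-3,5) (-3,5)
{gCqA} → row (5,-3) (5,-3) (1,-1) (1,-1)
{gCqD} → row (5,-3) (5,-3) (1,0) (1,0)
{fLpB, fLpA, fLpD, fLrB, fLrA, fLrD, fLqB, fLqA, fLqD, fCpB, fCpA, fCpD, fCrB, fCrA, fCrD, fCqB, fCqA, fCqD} → row (-2,0) (-2,0) (-1,4) (-1,4)
That's 11 distinct rows out of 36 strategies.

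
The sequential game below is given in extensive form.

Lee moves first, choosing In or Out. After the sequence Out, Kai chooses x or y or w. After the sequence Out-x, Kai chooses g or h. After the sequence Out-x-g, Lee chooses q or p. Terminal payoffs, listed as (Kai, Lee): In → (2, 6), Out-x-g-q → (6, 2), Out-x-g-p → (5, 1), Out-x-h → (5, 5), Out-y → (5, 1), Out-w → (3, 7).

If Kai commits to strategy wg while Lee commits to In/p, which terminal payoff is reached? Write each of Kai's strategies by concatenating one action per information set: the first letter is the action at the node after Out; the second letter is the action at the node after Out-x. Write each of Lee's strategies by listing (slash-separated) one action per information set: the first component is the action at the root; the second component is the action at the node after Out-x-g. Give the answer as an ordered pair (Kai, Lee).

(2, 6)

Trace the play path from the root:
  Lee plays In
→ terminal payoff (2, 6).
(Kai's choice at the node after Out is never reached on this path, so it doesn't affect the outcome.)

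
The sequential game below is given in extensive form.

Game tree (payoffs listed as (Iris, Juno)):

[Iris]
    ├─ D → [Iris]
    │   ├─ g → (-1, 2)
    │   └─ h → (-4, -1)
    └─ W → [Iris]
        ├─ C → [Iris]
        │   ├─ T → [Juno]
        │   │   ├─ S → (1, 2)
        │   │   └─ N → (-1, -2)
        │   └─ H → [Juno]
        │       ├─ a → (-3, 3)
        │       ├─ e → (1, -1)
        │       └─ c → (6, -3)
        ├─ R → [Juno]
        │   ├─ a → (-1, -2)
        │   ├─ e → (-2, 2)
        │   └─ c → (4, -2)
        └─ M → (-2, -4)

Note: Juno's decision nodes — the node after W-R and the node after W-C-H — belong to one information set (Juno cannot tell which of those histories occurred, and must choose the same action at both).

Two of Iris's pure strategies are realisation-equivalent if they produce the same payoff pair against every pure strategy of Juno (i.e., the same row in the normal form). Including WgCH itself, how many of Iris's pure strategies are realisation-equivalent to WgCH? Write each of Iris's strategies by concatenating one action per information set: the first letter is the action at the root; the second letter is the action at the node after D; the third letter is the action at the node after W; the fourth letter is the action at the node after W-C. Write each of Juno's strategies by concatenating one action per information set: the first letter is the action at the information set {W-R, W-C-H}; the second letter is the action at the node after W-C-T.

2

Row for WgCH (columns aS, aN, eS, eN, cS, cN): (-3,3) (-3,3) (1,-1) (1,-1) (6,-3) (6,-3).
Under WgCH, Iris's choice at the node after D can never be reached regardless of what Juno does, so varying those choices leaves every outcome unchanged.
Holding the reachable choices fixed and varying the unreachable one freely already gives 2 equivalent strategies.
No other strategy reproduces this row, so those 2 are the full class: WgCH, WhCH.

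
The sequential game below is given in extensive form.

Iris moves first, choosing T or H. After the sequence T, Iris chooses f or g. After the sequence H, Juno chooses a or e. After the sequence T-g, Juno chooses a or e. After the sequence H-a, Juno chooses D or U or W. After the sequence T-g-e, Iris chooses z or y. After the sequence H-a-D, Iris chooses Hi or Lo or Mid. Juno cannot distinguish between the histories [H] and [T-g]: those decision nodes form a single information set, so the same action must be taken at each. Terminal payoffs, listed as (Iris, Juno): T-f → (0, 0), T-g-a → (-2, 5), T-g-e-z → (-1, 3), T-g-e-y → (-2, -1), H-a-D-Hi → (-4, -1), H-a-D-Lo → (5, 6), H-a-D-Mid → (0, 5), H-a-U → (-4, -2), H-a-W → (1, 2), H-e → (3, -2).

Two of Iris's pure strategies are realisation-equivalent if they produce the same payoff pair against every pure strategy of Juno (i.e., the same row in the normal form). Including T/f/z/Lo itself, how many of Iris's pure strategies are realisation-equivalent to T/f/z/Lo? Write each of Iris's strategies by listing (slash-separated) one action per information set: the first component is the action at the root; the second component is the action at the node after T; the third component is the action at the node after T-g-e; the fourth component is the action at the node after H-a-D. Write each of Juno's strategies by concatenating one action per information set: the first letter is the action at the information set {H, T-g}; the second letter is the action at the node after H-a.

Row for T/f/z/Lo (columns aD, aU, aW, eD, eU, eW): (0,0) (0,0) (0,0) (0,0) (0,0) (0,0).
Under T/f/z/Lo, Iris's choice at the node after T-g-e and at the node after H-a-D can never be reached regardless of what Juno does, so varying those choices leaves every outcome unchanged.
Holding the reachable choices fixed and varying the unreachable ones freely already gives 2 × 3 = 6 equivalent strategies.
No other strategy reproduces this row, so those 6 are the full class: T/f/z/Hi, T/f/z/Lo, T/f/z/Mid, T/f/y/Hi, T/f/y/Lo, T/f/y/Mid.

6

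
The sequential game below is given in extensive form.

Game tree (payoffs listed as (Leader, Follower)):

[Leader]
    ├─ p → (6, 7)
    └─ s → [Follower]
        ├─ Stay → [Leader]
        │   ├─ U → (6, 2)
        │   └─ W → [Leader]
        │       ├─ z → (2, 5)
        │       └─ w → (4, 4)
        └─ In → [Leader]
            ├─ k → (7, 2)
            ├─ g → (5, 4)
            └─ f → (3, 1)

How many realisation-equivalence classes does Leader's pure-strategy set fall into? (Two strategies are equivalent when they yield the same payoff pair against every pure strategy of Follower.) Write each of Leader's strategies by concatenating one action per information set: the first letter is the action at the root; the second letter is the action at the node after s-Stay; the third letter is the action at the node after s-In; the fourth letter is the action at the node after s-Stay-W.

10

Leader has 24 pure strategies: pUkz, pUkw, pUgz, pUgw, pUfz, pUfw, pWkz, pWkw, pWgz, pWgw, pWfz, pWfw, sUkz, sUkw, sUgz, sUgw, sUfz, sUfw, sWkz, sWkw, sWgz, sWgw, sWfz, sWfw. Columns: Stay, In.
{pUkz, pUkw, pUgz, pUgw, pUfz, pUfw, pWkz, pWkw, pWgz, pWgw, pWfz, pWfw} → row (6,7) (6,7)
{sUkz, sUkw} → row (6,2) (7,2)
{sUgz, sUgw} → row (6,2) (5,4)
{sUfz, sUfw} → row (6,2) (3,1)
{sWkz} → row (2,5) (7,2)
{sWkw} → row (4,4) (7,2)
{sWgz} → row (2,5) (5,4)
{sWgw} → row (4,4) (5,4)
{sWfz} → row (2,5) (3,1)
{sWfw} → row (4,4) (3,1)
That's 10 distinct rows out of 24 strategies.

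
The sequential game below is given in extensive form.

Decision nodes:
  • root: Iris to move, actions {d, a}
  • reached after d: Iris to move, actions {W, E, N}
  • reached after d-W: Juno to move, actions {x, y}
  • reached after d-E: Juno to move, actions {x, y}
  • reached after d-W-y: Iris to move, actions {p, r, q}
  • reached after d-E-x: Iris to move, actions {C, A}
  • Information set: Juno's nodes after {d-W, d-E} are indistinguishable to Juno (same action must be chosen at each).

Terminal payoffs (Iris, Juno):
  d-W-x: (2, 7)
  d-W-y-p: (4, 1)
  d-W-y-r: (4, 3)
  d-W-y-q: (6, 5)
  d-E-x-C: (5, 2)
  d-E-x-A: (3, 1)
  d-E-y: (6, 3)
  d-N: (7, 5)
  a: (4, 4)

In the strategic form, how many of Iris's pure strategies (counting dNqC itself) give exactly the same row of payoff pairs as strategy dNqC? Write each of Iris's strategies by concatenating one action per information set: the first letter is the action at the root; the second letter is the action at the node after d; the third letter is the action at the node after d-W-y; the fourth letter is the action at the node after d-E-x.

6

Row for dNqC (columns x, y): (7,5) (7,5).
Under dNqC, Iris's choice at the node after d-W-y and at the node after d-E-x can never be reached regardless of what Juno does, so varying those choices leaves every outcome unchanged.
Holding the reachable choices fixed and varying the unreachable ones freely already gives 3 × 2 = 6 equivalent strategies.
No other strategy reproduces this row, so those 6 are the full class: dNpC, dNpA, dNrC, dNrA, dNqC, dNqA.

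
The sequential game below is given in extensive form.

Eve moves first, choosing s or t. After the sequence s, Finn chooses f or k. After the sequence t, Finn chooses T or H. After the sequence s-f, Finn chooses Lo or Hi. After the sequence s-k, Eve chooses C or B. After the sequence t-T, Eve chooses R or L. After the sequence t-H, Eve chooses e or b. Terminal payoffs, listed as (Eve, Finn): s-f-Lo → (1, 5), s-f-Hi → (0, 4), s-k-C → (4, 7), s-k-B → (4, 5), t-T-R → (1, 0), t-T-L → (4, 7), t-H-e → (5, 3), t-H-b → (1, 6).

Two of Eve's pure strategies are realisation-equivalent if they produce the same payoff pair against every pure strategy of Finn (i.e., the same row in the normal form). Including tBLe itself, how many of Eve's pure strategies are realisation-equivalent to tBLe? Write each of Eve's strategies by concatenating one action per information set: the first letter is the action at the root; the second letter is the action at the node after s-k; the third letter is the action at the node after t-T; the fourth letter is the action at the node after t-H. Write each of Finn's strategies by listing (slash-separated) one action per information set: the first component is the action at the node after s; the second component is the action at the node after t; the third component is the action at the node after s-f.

2

Row for tBLe (columns f/T/Lo, f/T/Hi, f/H/Lo, f/H/Hi, k/T/Lo, k/T/Hi, k/H/Lo, k/H/Hi): (4,7) (4,7) (5,3) (5,3) (4,7) (4,7) (5,3) (5,3).
Under tBLe, Eve's choice at the node after s-k can never be reached regardless of what Finn does, so varying those choices leaves every outcome unchanged.
Holding the reachable choices fixed and varying the unreachable one freely already gives 2 equivalent strategies.
No other strategy reproduces this row, so those 2 are the full class: tCLe, tBLe.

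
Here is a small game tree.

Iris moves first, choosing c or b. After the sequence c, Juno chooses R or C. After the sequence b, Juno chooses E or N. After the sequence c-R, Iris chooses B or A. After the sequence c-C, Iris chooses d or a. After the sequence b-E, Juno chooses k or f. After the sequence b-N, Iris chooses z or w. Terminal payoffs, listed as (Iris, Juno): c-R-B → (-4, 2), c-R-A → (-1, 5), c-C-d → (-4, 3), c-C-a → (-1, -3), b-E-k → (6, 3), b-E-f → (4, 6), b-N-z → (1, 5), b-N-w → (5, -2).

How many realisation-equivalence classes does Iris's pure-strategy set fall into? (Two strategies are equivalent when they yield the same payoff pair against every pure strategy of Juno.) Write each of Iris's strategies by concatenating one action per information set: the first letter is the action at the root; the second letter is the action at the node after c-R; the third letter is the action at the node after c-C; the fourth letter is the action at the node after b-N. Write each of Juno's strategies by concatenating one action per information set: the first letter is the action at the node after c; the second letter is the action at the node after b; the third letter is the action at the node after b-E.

Iris has 16 pure strategies: cBdz, cBdw, cBaz, cBaw, cAdz, cAdw, cAaz, cAaw, bBdz, bBdw, bBaz, bBaw, bAdz, bAdw, bAaz, bAaw. Columns: REk, REf, RNk, RNf, CEk, CEf, CNk, CNf.
{cBdz, cBdw} → row (-4,2) (-4,2) (-4,2) (-4,2) (-4,3) (-4,3) (-4,3) (-4,3)
{cBaz, cBaw} → row (-4,2) (-4,2) (-4,2) (-4,2) (-1,-3) (-1,-3) (-1,-3) (-1,-3)
{cAdz, cAdw} → row (-1,5) (-1,5) (-1,5) (-1,5) (-4,3) (-4,3) (-4,3) (-4,3)
{cAaz, cAaw} → row (-1,5) (-1,5) (-1,5) (-1,5) (-1,-3) (-1,-3) (-1,-3) (-1,-3)
{bBdz, bBaz, bAdz, bAaz} → row (6,3) (4,6) (1,5) (1,5) (6,3) (4,6) (1,5) (1,5)
{bBdw, bBaw, bAdw, bAaw} → row (6,3) (4,6) (5,-2) (5,-2) (6,3) (4,6) (5,-2) (5,-2)
That's 6 distinct rows out of 16 strategies.

6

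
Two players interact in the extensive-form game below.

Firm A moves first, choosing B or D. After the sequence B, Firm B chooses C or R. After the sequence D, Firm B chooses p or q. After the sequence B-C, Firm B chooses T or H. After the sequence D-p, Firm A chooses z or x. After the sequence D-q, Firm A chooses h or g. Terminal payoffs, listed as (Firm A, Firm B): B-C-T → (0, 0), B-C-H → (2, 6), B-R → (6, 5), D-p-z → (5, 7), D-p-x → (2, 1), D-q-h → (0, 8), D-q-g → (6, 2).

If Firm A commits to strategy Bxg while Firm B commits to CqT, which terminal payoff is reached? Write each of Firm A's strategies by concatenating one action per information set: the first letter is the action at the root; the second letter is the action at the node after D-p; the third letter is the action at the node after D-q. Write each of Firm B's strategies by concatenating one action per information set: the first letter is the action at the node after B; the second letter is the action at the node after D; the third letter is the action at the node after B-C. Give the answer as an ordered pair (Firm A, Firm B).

Trace the play path from the root:
  Firm A plays B
  Firm B plays C at [B]
  Firm B plays T at [B-C]
→ terminal payoff (0, 0).
(Firm A's choice at the node after D-p is never reached on this path, so it doesn't affect the outcome.)

(0, 0)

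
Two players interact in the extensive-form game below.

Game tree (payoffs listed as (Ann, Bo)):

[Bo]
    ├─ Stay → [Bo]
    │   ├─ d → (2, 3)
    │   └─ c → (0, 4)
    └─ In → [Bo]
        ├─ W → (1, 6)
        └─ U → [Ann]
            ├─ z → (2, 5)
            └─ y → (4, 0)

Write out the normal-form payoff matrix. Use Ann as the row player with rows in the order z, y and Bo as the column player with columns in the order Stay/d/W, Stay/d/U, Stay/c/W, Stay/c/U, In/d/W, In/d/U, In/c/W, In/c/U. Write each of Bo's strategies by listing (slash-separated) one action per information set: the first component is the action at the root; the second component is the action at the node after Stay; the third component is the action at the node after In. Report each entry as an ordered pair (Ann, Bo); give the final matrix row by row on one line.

z: (2,3) (2,3) (0,4) (0,4) (1,6) (2,5) (1,6) (2,5) | y: (2,3) (2,3) (0,4) (0,4) (1,6) (4,0) (1,6) (4,0)

Row z: Stay/d/W→(2,3), Stay/d/U→(2,3), Stay/c/W→(0,4), Stay/c/U→(0,4), In/d/W→(1,6), In/d/U→(2,5), In/c/W→(1,6), In/c/U→(2,5)
Row y: Stay/d/W→(2,3), Stay/d/U→(2,3), Stay/c/W→(0,4), Stay/c/U→(0,4), In/d/W→(1,6), In/d/U→(4,0), In/c/W→(1,6), In/c/U→(4,0)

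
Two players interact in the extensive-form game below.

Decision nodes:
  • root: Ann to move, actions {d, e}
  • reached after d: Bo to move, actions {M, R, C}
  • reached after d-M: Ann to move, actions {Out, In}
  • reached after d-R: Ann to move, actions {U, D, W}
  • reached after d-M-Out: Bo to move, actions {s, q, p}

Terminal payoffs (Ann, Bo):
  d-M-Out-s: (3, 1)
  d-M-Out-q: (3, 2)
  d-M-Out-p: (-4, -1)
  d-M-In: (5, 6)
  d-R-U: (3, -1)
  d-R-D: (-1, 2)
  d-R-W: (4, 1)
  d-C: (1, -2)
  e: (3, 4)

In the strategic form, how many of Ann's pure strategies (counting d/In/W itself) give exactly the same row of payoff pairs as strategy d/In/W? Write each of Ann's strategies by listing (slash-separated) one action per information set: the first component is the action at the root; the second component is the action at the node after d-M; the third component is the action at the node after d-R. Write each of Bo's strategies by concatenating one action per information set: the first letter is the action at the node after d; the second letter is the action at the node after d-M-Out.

1

Row for d/In/W (columns Ms, Mq, Mp, Rs, Rq, Rp, Cs, Cq, Cp): (5,6) (5,6) (5,6) (4,1) (4,1) (4,1) (1,-2) (1,-2) (1,-2).
Every one of Ann's information sets is on the play path for some reply by Bo when Ann follows d/In/W.
Changing the action at any of them therefore changes at least one column, so only d/In/W itself gives this row.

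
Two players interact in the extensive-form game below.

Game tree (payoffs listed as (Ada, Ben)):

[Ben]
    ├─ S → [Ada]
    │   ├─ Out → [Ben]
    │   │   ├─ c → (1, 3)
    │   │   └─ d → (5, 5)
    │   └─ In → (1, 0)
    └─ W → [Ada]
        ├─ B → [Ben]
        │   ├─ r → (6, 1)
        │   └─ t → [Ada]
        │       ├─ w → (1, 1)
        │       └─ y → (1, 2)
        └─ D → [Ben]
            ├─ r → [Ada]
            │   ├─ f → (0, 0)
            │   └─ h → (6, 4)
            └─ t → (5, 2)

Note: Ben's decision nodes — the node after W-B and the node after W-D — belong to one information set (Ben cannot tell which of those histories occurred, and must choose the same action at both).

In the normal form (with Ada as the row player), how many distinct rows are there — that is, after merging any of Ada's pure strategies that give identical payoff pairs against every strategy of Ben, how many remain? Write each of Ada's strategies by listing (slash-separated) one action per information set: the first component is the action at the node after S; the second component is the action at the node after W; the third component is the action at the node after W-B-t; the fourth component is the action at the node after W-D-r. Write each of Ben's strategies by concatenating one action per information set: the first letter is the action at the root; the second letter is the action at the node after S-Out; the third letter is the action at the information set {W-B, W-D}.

8

Ada has 16 pure strategies: Out/B/w/f, Out/B/w/h, Out/B/y/f, Out/B/y/h, Out/D/w/f, Out/D/w/h, Out/D/y/f, Out/D/y/h, In/B/w/f, In/B/w/h, In/B/y/f, In/B/y/h, In/D/w/f, In/D/w/h, In/D/y/f, In/D/y/h. Columns: Scr, Sct, Sdr, Sdt, Wcr, Wct, Wdr, Wdt.
{Out/B/w/f, Out/B/w/h} → row (1,3) (1,3) (5,5) (5,5) (6,1) (1,1) (6,1) (1,1)
{Out/B/y/f, Out/B/y/h} → row (1,3) (1,3) (5,5) (5,5) (6,1) (1,2) (6,1) (1,2)
{Out/D/w/f, Out/D/y/f} → row (1,3) (1,3) (5,5) (5,5) (0,0) (5,2) (0,0) (5,2)
{Out/D/w/h, Out/D/y/h} → row (1,3) (1,3) (5,5) (5,5) (6,4) (5,2) (6,4) (5,2)
{In/B/w/f, In/B/w/h} → row (1,0) (1,0) (1,0) (1,0) (6,1) (1,1) (6,1) (1,1)
{In/B/y/f, In/B/y/h} → row (1,0) (1,0) (1,0) (1,0) (6,1) (1,2) (6,1) (1,2)
{In/D/w/f, In/D/y/f} → row (1,0) (1,0) (1,0) (1,0) (0,0) (5,2) (0,0) (5,2)
{In/D/w/h, In/D/y/h} → row (1,0) (1,0) (1,0) (1,0) (6,4) (5,2) (6,4) (5,2)
That's 8 distinct rows out of 16 strategies.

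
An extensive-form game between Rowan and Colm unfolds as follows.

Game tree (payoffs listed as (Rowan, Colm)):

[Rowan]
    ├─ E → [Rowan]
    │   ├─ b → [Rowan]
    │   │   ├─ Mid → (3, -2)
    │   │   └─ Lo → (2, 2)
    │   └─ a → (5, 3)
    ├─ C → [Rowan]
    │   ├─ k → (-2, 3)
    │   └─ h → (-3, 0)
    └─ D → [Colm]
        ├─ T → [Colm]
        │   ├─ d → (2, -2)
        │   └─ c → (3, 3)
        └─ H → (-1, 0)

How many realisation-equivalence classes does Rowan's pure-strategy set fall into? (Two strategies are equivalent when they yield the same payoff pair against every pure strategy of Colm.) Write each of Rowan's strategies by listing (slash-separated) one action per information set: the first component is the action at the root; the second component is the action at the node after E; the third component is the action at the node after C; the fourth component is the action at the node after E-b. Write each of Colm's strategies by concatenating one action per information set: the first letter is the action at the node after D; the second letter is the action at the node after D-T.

6

Rowan has 24 pure strategies: E/b/k/Mid, E/b/k/Lo, E/b/h/Mid, E/b/h/Lo, E/a/k/Mid, E/a/k/Lo, E/a/h/Mid, E/a/h/Lo, C/b/k/Mid, C/b/k/Lo, C/b/h/Mid, C/b/h/Lo, C/a/k/Mid, C/a/k/Lo, C/a/h/Mid, C/a/h/Lo, D/b/k/Mid, D/b/k/Lo, D/b/h/Mid, D/b/h/Lo, D/a/k/Mid, D/a/k/Lo, D/a/h/Mid, D/a/h/Lo. Columns: Td, Tc, Hd, Hc.
{E/b/k/Mid, E/b/h/Mid} → row (3,-2) (3,-2) (3,-2) (3,-2)
{E/b/k/Lo, E/b/h/Lo} → row (2,2) (2,2) (2,2) (2,2)
{E/a/k/Mid, E/a/k/Lo, E/a/h/Mid, E/a/h/Lo} → row (5,3) (5,3) (5,3) (5,3)
{C/b/k/Mid, C/b/k/Lo, C/a/k/Mid, C/a/k/Lo} → row (-2,3) (-2,3) (-2,3) (-2,3)
{C/b/h/Mid, C/b/h/Lo, C/a/h/Mid, C/a/h/Lo} → row (-3,0) (-3,0) (-3,0) (-3,0)
{D/b/k/Mid, D/b/k/Lo, D/b/h/Mid, D/b/h/Lo, D/a/k/Mid, D/a/k/Lo, D/a/h/Mid, D/a/h/Lo} → row (2,-2) (3,3) (-1,0) (-1,0)
That's 6 distinct rows out of 24 strategies.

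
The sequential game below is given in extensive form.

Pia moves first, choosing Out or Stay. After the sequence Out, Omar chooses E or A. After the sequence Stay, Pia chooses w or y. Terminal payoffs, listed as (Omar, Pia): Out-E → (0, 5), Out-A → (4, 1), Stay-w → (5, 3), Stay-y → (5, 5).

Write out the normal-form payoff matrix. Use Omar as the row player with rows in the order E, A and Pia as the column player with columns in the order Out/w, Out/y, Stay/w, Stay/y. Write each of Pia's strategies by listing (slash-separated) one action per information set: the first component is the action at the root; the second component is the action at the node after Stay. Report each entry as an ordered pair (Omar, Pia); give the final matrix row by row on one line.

        Out/w    Out/y   Stay/w   Stay/y
   E    (0,5)    (0,5)    (5,3)    (5,5)
   A    (4,1)    (4,1)    (5,3)    (5,5)

E: (0,5) (0,5) (5,3) (5,5) | A: (4,1) (4,1) (5,3) (5,5)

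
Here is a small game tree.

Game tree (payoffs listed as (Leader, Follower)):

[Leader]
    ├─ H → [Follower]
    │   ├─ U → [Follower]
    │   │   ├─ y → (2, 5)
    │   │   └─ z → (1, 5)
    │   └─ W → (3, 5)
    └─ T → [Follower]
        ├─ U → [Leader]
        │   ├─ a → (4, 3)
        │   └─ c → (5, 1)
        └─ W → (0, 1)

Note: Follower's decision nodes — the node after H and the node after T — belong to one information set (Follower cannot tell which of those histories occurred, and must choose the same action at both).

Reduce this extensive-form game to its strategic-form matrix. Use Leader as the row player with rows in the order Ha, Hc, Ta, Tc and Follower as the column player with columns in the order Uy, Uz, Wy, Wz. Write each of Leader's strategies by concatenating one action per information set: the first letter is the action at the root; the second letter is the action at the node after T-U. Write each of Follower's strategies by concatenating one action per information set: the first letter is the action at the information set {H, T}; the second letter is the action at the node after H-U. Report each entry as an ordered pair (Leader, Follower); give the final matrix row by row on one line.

Row Ha: Uy→(2,5), Uz→(1,5), Wy→(3,5), Wz→(3,5)
Row Hc: Uy→(2,5), Uz→(1,5), Wy→(3,5), Wz→(3,5)
Row Ta: Uy→(4,3), Uz→(4,3), Wy→(0,1), Wz→(0,1)
Row Tc: Uy→(5,1), Uz→(5,1), Wy→(0,1), Wz→(0,1)

Ha: (2,5) (1,5) (3,5) (3,5) | Hc: (2,5) (1,5) (3,5) (3,5) | Ta: (4,3) (4,3) (0,1) (0,1) | Tc: (5,1) (5,1) (0,1) (0,1)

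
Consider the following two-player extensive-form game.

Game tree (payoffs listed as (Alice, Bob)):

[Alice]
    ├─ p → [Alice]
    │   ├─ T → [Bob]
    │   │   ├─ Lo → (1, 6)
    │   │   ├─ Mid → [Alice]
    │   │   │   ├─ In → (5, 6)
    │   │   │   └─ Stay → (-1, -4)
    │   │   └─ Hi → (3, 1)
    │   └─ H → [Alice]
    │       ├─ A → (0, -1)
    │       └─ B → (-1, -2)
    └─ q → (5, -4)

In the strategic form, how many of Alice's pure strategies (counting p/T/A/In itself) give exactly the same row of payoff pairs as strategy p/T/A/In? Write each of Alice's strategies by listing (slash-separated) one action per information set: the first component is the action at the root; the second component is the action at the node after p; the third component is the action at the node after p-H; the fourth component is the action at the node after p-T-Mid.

Row for p/T/A/In (columns Lo, Mid, Hi): (1,6) (5,6) (3,1).
Under p/T/A/In, Alice's choice at the node after p-H can never be reached regardless of what Bob does, so varying those choices leaves every outcome unchanged.
Holding the reachable choices fixed and varying the unreachable one freely already gives 2 equivalent strategies.
No other strategy reproduces this row, so those 2 are the full class: p/T/A/In, p/T/B/In.

2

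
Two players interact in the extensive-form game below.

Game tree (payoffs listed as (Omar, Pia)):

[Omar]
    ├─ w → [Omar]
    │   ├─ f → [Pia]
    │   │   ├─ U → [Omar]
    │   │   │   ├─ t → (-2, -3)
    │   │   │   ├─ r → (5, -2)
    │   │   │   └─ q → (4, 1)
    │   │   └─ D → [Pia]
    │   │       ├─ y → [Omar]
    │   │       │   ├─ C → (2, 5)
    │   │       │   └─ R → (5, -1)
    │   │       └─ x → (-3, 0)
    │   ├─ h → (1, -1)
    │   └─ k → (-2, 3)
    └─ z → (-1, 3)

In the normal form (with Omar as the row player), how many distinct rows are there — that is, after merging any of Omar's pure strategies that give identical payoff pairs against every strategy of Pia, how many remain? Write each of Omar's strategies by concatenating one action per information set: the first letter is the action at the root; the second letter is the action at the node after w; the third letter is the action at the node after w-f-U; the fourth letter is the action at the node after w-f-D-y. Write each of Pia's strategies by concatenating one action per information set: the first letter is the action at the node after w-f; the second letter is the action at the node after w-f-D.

Omar has 36 pure strategies: wftC, wftR, wfrC, wfrR, wfqC, wfqR, whtC, whtR, whrC, whrR, whqC, whqR, wktC, wktR, wkrC, wkrR, wkqC, wkqR, zftC, zftR, zfrC, zfrR, zfqC, zfqR, zhtC, zhtR, zhrC, zhrR, zhqC, zhqR, zktC, zktR, zkrC, zkrR, zkqC, zkqR. Columns: Uy, Ux, Dy, Dx.
{wftC} → row (-2,-3) (-2,-3) (2,5) (-3,0)
{wftR} → row (-2,-3) (-2,-3) (5,-1) (-3,0)
{wfrC} → row (5,-2) (5,-2) (2,5) (-3,0)
{wfrR} → row (5,-2) (5,-2) (5,-1) (-3,0)
{wfqC} → row (4,1) (4,1) (2,5) (-3,0)
{wfqR} → row (4,1) (4,1) (5,-1) (-3,0)
{whtC, whtR, whrC, whrR, whqC, whqR} → row (1,-1) (1,-1) (1,-1) (1,-1)
{wktC, wktR, wkrC, wkrR, wkqC, wkqR} → row (-2,3) (-2,3) (-2,3) (-2,3)
{zftC, zftR, zfrC, zfrR, zfqC, zfqR, zhtC, zhtR, zhrC, zhrR, zhqC, zhqR, zktC, zktR, zkrC, zkrR, zkqC, zkqR} → row (-1,3) (-1,3) (-1,3) (-1,3)
That's 9 distinct rows out of 36 strategies.

9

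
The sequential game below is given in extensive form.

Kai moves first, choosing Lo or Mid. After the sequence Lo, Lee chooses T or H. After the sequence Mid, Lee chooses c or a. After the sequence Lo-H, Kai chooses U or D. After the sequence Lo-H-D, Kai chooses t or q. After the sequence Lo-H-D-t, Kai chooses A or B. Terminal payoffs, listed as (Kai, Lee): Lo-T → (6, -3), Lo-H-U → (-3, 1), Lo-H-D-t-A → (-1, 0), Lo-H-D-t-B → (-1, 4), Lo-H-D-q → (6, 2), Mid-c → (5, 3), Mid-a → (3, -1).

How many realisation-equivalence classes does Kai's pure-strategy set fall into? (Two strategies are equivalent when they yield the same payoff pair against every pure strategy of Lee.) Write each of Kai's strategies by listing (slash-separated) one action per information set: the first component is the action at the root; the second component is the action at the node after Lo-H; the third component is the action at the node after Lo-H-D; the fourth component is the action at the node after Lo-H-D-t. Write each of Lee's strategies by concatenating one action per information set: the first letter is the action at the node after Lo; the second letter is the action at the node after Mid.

Kai has 16 pure strategies: Lo/U/t/A, Lo/U/t/B, Lo/U/q/A, Lo/U/q/B, Lo/D/t/A, Lo/D/t/B, Lo/D/q/A, Lo/D/q/B, Mid/U/t/A, Mid/U/t/B, Mid/U/q/A, Mid/U/q/B, Mid/D/t/A, Mid/D/t/B, Mid/D/q/A, Mid/D/q/B. Columns: Tc, Ta, Hc, Ha.
{Lo/U/t/A, Lo/U/t/B, Lo/U/q/A, Lo/U/q/B} → row (6,-3) (6,-3) (-3,1) (-3,1)
{Lo/D/t/A} → row (6,-3) (6,-3) (-1,0) (-1,0)
{Lo/D/t/B} → row (6,-3) (6,-3) (-1,4) (-1,4)
{Lo/D/q/A, Lo/D/q/B} → row (6,-3) (6,-3) (6,2) (6,2)
{Mid/U/t/A, Mid/U/t/B, Mid/U/q/A, Mid/U/q/B, Mid/D/t/A, Mid/D/t/B, Mid/D/q/A, Mid/D/q/B} → row (5,3) (3,-1) (5,3) (3,-1)
That's 5 distinct rows out of 16 strategies.

5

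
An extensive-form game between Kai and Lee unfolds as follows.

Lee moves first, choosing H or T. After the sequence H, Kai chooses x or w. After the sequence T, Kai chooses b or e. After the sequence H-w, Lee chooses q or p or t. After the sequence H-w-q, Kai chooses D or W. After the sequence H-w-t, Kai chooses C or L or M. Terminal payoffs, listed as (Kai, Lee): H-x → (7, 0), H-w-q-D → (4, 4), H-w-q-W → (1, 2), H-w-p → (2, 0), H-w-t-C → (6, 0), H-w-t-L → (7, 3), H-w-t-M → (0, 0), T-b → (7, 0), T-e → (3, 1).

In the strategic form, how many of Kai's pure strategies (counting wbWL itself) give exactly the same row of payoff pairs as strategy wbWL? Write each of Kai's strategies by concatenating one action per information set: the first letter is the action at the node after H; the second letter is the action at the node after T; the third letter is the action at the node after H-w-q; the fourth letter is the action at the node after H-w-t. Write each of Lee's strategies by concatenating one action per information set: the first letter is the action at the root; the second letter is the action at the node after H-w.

1

Row for wbWL (columns Hq, Hp, Ht, Tq, Tp, Tt): (1,2) (2,0) (7,3) (7,0) (7,0) (7,0).
Every one of Kai's information sets is on the play path for some reply by Lee when Kai follows wbWL.
Changing the action at any of them therefore changes at least one column, so only wbWL itself gives this row.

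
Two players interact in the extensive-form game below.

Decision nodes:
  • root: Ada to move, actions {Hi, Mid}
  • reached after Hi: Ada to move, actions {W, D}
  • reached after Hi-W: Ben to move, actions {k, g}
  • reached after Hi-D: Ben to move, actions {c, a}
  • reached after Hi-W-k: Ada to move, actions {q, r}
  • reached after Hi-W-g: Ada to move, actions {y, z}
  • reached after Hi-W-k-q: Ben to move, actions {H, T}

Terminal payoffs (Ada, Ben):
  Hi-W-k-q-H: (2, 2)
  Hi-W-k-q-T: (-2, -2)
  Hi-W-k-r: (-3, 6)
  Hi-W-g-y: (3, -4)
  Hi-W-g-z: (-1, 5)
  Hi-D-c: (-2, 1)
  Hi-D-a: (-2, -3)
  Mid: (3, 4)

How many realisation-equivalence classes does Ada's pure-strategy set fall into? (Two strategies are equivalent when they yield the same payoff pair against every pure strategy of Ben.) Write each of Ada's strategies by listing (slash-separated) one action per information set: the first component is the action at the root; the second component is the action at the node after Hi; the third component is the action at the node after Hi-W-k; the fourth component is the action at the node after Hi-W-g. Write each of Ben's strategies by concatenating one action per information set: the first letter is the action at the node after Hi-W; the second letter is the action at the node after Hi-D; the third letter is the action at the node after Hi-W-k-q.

6

Ada has 16 pure strategies: Hi/W/q/y, Hi/W/q/z, Hi/W/r/y, Hi/W/r/z, Hi/D/q/y, Hi/D/q/z, Hi/D/r/y, Hi/D/r/z, Mid/W/q/y, Mid/W/q/z, Mid/W/r/y, Mid/W/r/z, Mid/D/q/y, Mid/D/q/z, Mid/D/r/y, Mid/D/r/z. Columns: kcH, kcT, kaH, kaT, gcH, gcT, gaH, gaT.
{Hi/W/q/y} → row (2,2) (-2,-2) (2,2) (-2,-2) (3,-4) (3,-4) (3,-4) (3,-4)
{Hi/W/q/z} → row (2,2) (-2,-2) (2,2) (-2,-2) (-1,5) (-1,5) (-1,5) (-1,5)
{Hi/W/r/y} → row (-3,6) (-3,6) (-3,6) (-3,6) (3,-4) (3,-4) (3,-4) (3,-4)
{Hi/W/r/z} → row (-3,6) (-3,6) (-3,6) (-3,6) (-1,5) (-1,5) (-1,5) (-1,5)
{Hi/D/q/y, Hi/D/q/z, Hi/D/r/y, Hi/D/r/z} → row (-2,1) (-2,1) (-2,-3) (-2,-3) (-2,1) (-2,1) (-2,-3) (-2,-3)
{Mid/W/q/y, Mid/W/q/z, Mid/W/r/y, Mid/W/r/z, Mid/D/q/y, Mid/D/q/z, Mid/D/r/y, Mid/D/r/z} → row (3,4) (3,4) (3,4) (3,4) (3,4) (3,4) (3,4) (3,4)
That's 6 distinct rows out of 16 strategies.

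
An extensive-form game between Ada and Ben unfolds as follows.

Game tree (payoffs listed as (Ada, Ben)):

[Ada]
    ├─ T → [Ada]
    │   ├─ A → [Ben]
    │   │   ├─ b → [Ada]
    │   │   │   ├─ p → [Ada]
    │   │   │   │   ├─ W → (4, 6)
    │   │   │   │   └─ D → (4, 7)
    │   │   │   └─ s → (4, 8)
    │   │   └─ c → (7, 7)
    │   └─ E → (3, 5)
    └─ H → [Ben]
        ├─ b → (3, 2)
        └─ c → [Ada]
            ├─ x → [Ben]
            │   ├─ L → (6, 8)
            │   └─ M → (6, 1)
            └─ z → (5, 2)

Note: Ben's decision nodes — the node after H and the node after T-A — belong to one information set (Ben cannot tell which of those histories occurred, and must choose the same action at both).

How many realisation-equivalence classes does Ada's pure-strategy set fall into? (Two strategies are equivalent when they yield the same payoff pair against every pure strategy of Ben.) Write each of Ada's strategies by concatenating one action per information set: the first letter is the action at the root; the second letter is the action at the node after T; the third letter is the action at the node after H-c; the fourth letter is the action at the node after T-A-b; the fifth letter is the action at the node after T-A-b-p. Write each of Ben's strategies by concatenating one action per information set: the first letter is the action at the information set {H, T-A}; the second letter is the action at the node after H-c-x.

Ada has 32 pure strategies: TAxpW, TAxpD, TAxsW, TAxsD, TAzpW, TAzpD, TAzsW, TAzsD, TExpW, TExpD, TExsW, TExsD, TEzpW, TEzpD, TEzsW, TEzsD, HAxpW, HAxpD, HAxsW, HAxsD, HAzpW, HAzpD, HAzsW, HAzsD, HExpW, HExpD, HExsW, HExsD, HEzpW, HEzpD, HEzsW, HEzsD. Columns: bL, bM, cL, cM.
{TAxpW, TAzpW} → row (4,6) (4,6) (7,7) (7,7)
{TAxpD, TAzpD} → row (4,7) (4,7) (7,7) (7,7)
{TAxsW, TAxsD, TAzsW, TAzsD} → row (4,8) (4,8) (7,7) (7,7)
{TExpW, TExpD, TExsW, TExsD, TEzpW, TEzpD, TEzsW, TEzsD} → row (3,5) (3,5) (3,5) (3,5)
{HAxpW, HAxpD, HAxsW, HAxsD, HExpW, HExpD, HExsW, HExsD} → row (3,2) (3,2) (6,8) (6,1)
{HAzpW, HAzpD, HAzsW, HAzsD, HEzpW, HEzpD, HEzsW, HEzsD} → row (3,2) (3,2) (5,2) (5,2)
That's 6 distinct rows out of 32 strategies.

6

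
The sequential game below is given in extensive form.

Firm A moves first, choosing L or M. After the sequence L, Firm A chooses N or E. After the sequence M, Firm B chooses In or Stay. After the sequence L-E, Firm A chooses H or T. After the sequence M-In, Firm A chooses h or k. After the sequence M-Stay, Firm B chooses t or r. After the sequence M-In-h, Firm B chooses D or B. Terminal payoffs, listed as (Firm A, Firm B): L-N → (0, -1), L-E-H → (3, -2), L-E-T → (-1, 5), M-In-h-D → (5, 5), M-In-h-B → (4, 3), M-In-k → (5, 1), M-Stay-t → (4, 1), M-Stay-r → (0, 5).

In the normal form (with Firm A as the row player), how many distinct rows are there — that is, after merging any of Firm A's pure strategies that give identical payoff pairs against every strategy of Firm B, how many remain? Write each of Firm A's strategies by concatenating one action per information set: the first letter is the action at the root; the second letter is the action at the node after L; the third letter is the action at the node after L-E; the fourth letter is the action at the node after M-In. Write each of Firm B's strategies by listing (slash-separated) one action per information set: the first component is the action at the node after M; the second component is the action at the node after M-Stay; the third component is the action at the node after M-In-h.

5

Firm A has 16 pure strategies: LNHh, LNHk, LNTh, LNTk, LEHh, LEHk, LETh, LETk, MNHh, MNHk, MNTh, MNTk, MEHh, MEHk, METh, METk. Columns: In/t/D, In/t/B, In/r/D, In/r/B, Stay/t/D, Stay/t/B, Stay/r/D, Stay/r/B.
{LNHh, LNHk, LNTh, LNTk} → row (0,-1) (0,-1) (0,-1) (0,-1) (0,-1) (0,-1) (0,-1) (0,-1)
{LEHh, LEHk} → row (3,-2) (3,-2) (3,-2) (3,-2) (3,-2) (3,-2) (3,-2) (3,-2)
{LETh, LETk} → row (-1,5) (-1,5) (-1,5) (-1,5) (-1,5) (-1,5) (-1,5) (-1,5)
{MNHh, MNTh, MEHh, METh} → row (5,5) (4,3) (5,5) (4,3) (4,1) (4,1) (0,5) (0,5)
{MNHk, MNTk, MEHk, METk} → row (5,1) (5,1) (5,1) (5,1) (4,1) (4,1) (0,5) (0,5)
That's 5 distinct rows out of 16 strategies.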